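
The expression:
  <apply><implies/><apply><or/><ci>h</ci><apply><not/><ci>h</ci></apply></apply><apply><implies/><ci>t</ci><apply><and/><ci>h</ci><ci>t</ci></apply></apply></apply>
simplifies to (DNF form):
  <apply><or/><ci>h</ci><apply><not/><ci>t</ci></apply></apply>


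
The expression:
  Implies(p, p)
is always true.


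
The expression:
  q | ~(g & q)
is always true.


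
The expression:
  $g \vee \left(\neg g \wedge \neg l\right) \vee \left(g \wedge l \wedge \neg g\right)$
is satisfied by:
  {g: True, l: False}
  {l: False, g: False}
  {l: True, g: True}


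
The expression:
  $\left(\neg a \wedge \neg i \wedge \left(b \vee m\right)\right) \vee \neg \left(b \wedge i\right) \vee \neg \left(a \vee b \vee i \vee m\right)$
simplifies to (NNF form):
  $\neg b \vee \neg i$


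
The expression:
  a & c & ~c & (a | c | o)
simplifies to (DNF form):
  False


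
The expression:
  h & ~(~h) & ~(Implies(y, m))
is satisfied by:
  {h: True, y: True, m: False}


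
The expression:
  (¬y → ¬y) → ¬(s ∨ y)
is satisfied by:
  {y: False, s: False}


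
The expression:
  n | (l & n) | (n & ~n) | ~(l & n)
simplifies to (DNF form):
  True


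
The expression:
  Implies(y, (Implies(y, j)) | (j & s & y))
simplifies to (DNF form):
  j | ~y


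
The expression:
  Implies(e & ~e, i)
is always true.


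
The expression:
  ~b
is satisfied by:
  {b: False}


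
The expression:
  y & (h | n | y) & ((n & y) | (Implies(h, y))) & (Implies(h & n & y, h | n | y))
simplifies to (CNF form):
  y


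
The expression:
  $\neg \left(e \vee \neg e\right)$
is never true.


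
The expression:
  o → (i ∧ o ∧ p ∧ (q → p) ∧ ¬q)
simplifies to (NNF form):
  (i ∧ p ∧ ¬q) ∨ ¬o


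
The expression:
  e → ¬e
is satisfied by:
  {e: False}


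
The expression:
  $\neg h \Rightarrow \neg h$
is always true.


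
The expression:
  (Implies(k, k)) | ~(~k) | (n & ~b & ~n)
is always true.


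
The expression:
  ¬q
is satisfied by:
  {q: False}


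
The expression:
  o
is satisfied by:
  {o: True}


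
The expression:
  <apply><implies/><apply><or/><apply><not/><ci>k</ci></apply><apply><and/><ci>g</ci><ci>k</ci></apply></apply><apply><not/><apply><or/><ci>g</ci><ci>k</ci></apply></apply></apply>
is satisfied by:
  {g: False}


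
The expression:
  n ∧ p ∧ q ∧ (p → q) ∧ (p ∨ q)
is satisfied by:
  {p: True, q: True, n: True}


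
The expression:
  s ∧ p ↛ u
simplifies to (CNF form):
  p ∧ s ∧ ¬u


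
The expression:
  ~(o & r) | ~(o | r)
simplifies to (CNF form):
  ~o | ~r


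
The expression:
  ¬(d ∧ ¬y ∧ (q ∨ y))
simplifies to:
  y ∨ ¬d ∨ ¬q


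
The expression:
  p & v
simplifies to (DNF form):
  p & v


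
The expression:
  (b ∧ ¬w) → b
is always true.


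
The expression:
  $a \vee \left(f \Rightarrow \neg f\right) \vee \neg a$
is always true.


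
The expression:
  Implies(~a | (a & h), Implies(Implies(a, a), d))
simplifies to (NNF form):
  d | (a & ~h)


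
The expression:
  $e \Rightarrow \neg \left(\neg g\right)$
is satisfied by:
  {g: True, e: False}
  {e: False, g: False}
  {e: True, g: True}


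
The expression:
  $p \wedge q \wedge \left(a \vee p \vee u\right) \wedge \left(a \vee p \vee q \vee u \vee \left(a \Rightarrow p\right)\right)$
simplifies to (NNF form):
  $p \wedge q$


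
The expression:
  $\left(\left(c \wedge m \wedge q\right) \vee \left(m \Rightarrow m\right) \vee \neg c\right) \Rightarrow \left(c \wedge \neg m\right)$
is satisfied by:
  {c: True, m: False}


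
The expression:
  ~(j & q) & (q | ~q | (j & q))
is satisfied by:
  {q: False, j: False}
  {j: True, q: False}
  {q: True, j: False}


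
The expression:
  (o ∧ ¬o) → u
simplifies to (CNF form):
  True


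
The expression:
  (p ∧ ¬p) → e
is always true.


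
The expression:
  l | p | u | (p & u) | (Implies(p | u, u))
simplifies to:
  True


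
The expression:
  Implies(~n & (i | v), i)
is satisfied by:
  {i: True, n: True, v: False}
  {i: True, v: False, n: False}
  {n: True, v: False, i: False}
  {n: False, v: False, i: False}
  {i: True, n: True, v: True}
  {i: True, v: True, n: False}
  {n: True, v: True, i: False}


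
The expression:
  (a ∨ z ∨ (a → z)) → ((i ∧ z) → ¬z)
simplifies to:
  ¬i ∨ ¬z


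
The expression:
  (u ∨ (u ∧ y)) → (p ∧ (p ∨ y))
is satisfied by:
  {p: True, u: False}
  {u: False, p: False}
  {u: True, p: True}


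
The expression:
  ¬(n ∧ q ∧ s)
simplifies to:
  ¬n ∨ ¬q ∨ ¬s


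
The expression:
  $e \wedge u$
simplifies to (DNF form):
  $e \wedge u$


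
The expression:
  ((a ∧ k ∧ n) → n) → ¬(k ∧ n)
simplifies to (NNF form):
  ¬k ∨ ¬n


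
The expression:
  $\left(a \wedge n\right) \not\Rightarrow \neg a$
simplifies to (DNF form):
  $a \wedge n$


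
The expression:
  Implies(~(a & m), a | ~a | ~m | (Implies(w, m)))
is always true.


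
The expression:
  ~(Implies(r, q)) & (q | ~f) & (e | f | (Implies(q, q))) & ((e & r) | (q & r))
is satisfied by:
  {r: True, e: True, q: False, f: False}


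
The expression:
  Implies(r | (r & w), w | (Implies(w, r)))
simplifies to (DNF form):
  True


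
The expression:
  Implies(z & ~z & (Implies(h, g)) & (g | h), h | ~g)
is always true.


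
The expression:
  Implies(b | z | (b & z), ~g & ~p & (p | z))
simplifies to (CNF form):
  (z | ~b) & (~g | ~z) & (~p | ~z)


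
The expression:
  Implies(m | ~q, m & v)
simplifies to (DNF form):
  (m & v) | (q & ~m)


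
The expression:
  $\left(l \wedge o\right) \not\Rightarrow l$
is never true.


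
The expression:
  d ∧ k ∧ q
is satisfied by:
  {d: True, q: True, k: True}


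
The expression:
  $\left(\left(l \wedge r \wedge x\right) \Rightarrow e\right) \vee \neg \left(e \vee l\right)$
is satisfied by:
  {e: True, l: False, x: False, r: False}
  {r: False, l: False, e: False, x: False}
  {r: True, e: True, l: False, x: False}
  {r: True, l: False, e: False, x: False}
  {x: True, e: True, r: False, l: False}
  {x: True, r: False, l: False, e: False}
  {x: True, r: True, e: True, l: False}
  {x: True, r: True, l: False, e: False}
  {e: True, l: True, x: False, r: False}
  {l: True, x: False, e: False, r: False}
  {r: True, l: True, e: True, x: False}
  {r: True, l: True, x: False, e: False}
  {e: True, l: True, x: True, r: False}
  {l: True, x: True, r: False, e: False}
  {r: True, l: True, x: True, e: True}


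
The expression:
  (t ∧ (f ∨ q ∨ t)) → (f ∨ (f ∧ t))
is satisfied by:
  {f: True, t: False}
  {t: False, f: False}
  {t: True, f: True}


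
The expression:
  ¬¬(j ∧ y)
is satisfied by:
  {j: True, y: True}


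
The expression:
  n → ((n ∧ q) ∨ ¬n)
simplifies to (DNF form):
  q ∨ ¬n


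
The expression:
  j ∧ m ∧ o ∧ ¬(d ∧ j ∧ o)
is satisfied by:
  {m: True, j: True, o: True, d: False}


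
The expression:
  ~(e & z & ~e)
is always true.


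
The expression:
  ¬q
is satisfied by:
  {q: False}


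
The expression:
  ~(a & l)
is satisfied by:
  {l: False, a: False}
  {a: True, l: False}
  {l: True, a: False}


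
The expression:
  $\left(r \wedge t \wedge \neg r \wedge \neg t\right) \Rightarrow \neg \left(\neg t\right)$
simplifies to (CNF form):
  $\text{True}$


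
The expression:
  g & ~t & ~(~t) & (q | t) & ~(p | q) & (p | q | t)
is never true.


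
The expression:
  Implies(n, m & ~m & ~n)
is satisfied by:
  {n: False}


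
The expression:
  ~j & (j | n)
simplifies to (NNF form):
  n & ~j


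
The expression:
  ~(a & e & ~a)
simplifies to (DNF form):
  True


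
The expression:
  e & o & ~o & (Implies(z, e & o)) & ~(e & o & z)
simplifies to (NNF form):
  False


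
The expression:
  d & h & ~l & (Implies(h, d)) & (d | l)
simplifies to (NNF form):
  d & h & ~l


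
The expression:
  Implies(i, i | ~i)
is always true.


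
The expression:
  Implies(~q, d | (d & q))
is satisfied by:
  {d: True, q: True}
  {d: True, q: False}
  {q: True, d: False}


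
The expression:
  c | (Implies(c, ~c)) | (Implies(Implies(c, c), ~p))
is always true.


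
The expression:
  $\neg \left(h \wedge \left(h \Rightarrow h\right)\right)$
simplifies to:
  $\neg h$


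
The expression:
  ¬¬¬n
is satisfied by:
  {n: False}


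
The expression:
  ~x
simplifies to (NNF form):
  ~x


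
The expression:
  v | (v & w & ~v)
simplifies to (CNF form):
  v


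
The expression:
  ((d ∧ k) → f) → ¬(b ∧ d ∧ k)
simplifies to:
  ¬b ∨ ¬d ∨ ¬f ∨ ¬k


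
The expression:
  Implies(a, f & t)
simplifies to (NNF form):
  ~a | (f & t)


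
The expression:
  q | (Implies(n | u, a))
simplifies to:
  a | q | (~n & ~u)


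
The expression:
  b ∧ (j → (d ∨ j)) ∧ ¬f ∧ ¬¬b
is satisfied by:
  {b: True, f: False}


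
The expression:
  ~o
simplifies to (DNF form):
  ~o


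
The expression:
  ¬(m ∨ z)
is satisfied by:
  {z: False, m: False}


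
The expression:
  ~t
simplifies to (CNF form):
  ~t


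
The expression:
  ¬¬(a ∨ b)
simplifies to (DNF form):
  a ∨ b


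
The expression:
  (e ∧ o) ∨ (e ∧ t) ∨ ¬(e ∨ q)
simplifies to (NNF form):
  (e ∧ o) ∨ (e ∧ t) ∨ (¬e ∧ ¬q)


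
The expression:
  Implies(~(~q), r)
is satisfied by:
  {r: True, q: False}
  {q: False, r: False}
  {q: True, r: True}


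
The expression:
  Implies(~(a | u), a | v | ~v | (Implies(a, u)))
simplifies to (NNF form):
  True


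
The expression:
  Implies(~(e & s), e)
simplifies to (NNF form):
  e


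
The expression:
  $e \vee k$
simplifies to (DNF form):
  $e \vee k$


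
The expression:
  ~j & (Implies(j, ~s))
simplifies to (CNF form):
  ~j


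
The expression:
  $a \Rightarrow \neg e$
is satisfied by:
  {e: False, a: False}
  {a: True, e: False}
  {e: True, a: False}


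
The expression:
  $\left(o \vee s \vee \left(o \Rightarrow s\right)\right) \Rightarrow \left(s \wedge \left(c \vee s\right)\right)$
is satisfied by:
  {s: True}


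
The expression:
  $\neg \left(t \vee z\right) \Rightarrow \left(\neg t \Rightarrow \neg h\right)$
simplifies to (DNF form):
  $t \vee z \vee \neg h$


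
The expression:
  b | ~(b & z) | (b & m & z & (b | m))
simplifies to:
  True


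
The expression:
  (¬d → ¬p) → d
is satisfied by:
  {d: True, p: True}
  {d: True, p: False}
  {p: True, d: False}


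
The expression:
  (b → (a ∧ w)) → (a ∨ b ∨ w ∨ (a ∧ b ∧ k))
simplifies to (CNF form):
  a ∨ b ∨ w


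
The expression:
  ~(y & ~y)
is always true.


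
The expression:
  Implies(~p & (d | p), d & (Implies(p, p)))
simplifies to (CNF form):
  True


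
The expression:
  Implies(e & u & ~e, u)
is always true.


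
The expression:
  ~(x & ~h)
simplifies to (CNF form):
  h | ~x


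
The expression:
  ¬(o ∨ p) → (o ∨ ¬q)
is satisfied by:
  {o: True, p: True, q: False}
  {o: True, p: False, q: False}
  {p: True, o: False, q: False}
  {o: False, p: False, q: False}
  {o: True, q: True, p: True}
  {o: True, q: True, p: False}
  {q: True, p: True, o: False}


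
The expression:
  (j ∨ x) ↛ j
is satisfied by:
  {x: True, j: False}


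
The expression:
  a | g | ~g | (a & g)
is always true.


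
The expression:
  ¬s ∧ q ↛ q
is never true.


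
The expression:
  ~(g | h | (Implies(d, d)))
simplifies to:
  False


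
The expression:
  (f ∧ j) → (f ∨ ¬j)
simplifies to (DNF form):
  True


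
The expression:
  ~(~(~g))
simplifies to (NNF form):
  ~g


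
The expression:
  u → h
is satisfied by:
  {h: True, u: False}
  {u: False, h: False}
  {u: True, h: True}


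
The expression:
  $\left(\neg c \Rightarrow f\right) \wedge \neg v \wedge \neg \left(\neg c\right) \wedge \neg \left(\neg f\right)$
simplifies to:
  $c \wedge f \wedge \neg v$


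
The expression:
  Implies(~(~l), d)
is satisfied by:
  {d: True, l: False}
  {l: False, d: False}
  {l: True, d: True}


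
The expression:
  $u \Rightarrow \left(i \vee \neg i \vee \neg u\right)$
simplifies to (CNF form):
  $\text{True}$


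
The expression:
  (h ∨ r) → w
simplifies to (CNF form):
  (w ∨ ¬h) ∧ (w ∨ ¬r)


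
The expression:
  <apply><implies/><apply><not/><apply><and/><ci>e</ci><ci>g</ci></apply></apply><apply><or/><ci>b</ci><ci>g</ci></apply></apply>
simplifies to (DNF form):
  <apply><or/><ci>b</ci><ci>g</ci></apply>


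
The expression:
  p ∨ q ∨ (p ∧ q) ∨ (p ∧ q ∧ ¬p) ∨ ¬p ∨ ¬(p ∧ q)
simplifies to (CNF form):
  True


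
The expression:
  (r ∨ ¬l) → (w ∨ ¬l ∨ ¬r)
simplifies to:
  w ∨ ¬l ∨ ¬r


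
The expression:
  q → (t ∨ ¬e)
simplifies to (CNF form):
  t ∨ ¬e ∨ ¬q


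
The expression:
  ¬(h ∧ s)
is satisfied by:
  {s: False, h: False}
  {h: True, s: False}
  {s: True, h: False}


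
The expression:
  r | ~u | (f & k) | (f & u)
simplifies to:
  f | r | ~u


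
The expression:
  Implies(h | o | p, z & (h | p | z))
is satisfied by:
  {z: True, h: False, o: False, p: False}
  {z: True, p: True, h: False, o: False}
  {z: True, o: True, h: False, p: False}
  {z: True, p: True, o: True, h: False}
  {z: True, h: True, o: False, p: False}
  {z: True, p: True, h: True, o: False}
  {z: True, o: True, h: True, p: False}
  {z: True, p: True, o: True, h: True}
  {p: False, h: False, o: False, z: False}


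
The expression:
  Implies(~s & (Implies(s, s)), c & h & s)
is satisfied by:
  {s: True}


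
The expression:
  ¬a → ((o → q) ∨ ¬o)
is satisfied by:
  {a: True, q: True, o: False}
  {a: True, o: False, q: False}
  {q: True, o: False, a: False}
  {q: False, o: False, a: False}
  {a: True, q: True, o: True}
  {a: True, o: True, q: False}
  {q: True, o: True, a: False}


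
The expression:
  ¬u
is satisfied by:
  {u: False}


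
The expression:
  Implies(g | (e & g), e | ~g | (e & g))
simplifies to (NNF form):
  e | ~g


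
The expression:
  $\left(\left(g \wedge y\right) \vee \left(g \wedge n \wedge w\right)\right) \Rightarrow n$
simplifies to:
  $n \vee \neg g \vee \neg y$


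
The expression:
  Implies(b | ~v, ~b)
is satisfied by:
  {b: False}


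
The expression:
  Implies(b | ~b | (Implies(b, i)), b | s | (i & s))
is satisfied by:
  {b: True, s: True}
  {b: True, s: False}
  {s: True, b: False}


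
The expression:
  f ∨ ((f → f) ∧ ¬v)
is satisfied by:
  {f: True, v: False}
  {v: False, f: False}
  {v: True, f: True}


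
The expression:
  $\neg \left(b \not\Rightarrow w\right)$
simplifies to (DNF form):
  $w \vee \neg b$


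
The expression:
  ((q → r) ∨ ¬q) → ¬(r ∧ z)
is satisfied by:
  {z: False, r: False}
  {r: True, z: False}
  {z: True, r: False}


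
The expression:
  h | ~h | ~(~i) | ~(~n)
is always true.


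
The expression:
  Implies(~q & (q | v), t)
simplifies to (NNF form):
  q | t | ~v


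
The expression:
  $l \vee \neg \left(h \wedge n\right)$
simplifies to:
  $l \vee \neg h \vee \neg n$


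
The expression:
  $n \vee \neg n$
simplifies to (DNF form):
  $\text{True}$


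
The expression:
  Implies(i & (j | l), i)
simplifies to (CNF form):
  True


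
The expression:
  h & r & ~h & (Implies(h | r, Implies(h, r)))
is never true.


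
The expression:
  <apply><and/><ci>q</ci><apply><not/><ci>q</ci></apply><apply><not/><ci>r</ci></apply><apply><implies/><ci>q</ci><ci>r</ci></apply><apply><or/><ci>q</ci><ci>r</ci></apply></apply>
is never true.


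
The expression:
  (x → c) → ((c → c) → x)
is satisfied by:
  {x: True}


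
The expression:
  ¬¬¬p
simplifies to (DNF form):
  ¬p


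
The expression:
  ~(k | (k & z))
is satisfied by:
  {k: False}


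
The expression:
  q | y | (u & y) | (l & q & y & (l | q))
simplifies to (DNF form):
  q | y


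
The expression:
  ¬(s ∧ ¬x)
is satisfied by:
  {x: True, s: False}
  {s: False, x: False}
  {s: True, x: True}


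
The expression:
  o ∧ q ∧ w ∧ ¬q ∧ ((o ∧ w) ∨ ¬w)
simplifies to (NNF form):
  False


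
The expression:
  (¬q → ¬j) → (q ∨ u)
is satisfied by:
  {q: True, u: True, j: True}
  {q: True, u: True, j: False}
  {q: True, j: True, u: False}
  {q: True, j: False, u: False}
  {u: True, j: True, q: False}
  {u: True, j: False, q: False}
  {j: True, u: False, q: False}


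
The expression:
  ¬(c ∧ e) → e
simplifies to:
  e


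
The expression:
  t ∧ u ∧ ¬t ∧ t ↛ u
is never true.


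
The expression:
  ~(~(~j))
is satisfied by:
  {j: False}


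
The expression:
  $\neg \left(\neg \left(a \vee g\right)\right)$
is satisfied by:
  {a: True, g: True}
  {a: True, g: False}
  {g: True, a: False}


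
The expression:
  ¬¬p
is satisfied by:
  {p: True}


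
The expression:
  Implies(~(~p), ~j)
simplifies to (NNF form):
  ~j | ~p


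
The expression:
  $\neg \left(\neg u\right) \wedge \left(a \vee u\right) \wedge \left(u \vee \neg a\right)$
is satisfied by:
  {u: True}


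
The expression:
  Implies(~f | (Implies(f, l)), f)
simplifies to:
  f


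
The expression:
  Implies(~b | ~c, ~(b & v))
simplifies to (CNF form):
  c | ~b | ~v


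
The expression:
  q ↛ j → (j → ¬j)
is always true.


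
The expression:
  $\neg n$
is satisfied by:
  {n: False}


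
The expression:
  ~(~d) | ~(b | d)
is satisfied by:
  {d: True, b: False}
  {b: False, d: False}
  {b: True, d: True}


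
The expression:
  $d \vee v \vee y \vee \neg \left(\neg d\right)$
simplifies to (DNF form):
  $d \vee v \vee y$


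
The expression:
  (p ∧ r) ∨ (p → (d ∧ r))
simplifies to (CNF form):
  r ∨ ¬p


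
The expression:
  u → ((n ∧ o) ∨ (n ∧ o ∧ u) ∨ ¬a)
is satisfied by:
  {o: True, n: True, u: False, a: False}
  {o: True, n: False, u: False, a: False}
  {n: True, o: False, u: False, a: False}
  {o: False, n: False, u: False, a: False}
  {a: True, o: True, n: True, u: False}
  {a: True, o: True, n: False, u: False}
  {a: True, n: True, o: False, u: False}
  {a: True, n: False, o: False, u: False}
  {o: True, u: True, n: True, a: False}
  {o: True, u: True, n: False, a: False}
  {u: True, n: True, o: False, a: False}
  {u: True, o: False, n: False, a: False}
  {a: True, o: True, u: True, n: True}


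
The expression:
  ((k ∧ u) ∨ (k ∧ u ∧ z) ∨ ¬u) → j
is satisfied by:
  {u: True, j: True, k: False}
  {j: True, k: False, u: False}
  {u: True, j: True, k: True}
  {j: True, k: True, u: False}
  {u: True, k: False, j: False}


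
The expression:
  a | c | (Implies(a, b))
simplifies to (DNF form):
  True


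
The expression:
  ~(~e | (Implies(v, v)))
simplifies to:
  False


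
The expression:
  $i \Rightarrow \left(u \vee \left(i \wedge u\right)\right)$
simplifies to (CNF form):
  $u \vee \neg i$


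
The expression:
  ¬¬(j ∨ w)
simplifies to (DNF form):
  j ∨ w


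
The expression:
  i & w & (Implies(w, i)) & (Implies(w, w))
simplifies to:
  i & w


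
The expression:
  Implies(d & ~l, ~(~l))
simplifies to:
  l | ~d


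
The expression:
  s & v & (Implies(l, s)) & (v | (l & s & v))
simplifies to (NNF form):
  s & v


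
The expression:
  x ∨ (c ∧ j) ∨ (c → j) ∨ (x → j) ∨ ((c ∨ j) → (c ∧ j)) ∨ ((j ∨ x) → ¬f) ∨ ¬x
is always true.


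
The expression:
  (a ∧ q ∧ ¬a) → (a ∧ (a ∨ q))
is always true.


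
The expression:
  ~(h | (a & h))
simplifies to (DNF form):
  ~h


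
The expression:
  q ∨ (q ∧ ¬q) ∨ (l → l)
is always true.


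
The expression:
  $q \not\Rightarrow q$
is never true.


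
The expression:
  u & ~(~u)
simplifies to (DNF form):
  u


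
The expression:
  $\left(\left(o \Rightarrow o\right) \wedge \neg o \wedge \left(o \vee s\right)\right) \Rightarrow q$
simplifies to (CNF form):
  $o \vee q \vee \neg s$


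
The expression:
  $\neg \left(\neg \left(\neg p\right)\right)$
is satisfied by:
  {p: False}


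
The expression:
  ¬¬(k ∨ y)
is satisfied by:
  {y: True, k: True}
  {y: True, k: False}
  {k: True, y: False}


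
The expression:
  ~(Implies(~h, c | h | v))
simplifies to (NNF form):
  ~c & ~h & ~v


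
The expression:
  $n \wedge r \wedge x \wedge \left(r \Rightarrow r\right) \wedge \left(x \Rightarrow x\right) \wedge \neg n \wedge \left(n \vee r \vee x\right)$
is never true.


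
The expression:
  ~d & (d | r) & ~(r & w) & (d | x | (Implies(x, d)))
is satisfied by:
  {r: True, d: False, w: False}


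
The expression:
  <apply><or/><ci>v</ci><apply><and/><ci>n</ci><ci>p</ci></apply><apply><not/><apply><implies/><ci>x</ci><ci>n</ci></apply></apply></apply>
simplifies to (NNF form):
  <apply><or/><ci>v</ci><apply><and/><ci>n</ci><ci>p</ci></apply><apply><and/><ci>x</ci><apply><not/><ci>n</ci></apply></apply></apply>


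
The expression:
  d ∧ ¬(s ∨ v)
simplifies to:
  d ∧ ¬s ∧ ¬v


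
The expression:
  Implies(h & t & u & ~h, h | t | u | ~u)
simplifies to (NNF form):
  True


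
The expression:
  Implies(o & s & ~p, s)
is always true.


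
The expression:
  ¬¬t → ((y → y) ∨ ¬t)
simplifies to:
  True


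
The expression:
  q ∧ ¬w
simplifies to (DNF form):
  q ∧ ¬w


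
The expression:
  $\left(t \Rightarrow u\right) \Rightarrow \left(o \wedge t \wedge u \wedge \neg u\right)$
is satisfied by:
  {t: True, u: False}


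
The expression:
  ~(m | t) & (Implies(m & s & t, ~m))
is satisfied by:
  {t: False, m: False}


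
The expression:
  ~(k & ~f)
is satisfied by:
  {f: True, k: False}
  {k: False, f: False}
  {k: True, f: True}


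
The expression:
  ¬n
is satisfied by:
  {n: False}


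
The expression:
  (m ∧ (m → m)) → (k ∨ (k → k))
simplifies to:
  True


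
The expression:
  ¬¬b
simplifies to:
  b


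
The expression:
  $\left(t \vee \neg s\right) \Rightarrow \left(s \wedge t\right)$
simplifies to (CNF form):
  $s$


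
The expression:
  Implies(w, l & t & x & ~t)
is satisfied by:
  {w: False}


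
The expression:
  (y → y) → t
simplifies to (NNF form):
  t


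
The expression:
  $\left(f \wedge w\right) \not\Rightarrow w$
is never true.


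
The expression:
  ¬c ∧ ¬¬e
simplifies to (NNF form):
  e ∧ ¬c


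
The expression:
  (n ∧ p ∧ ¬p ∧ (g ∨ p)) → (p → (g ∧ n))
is always true.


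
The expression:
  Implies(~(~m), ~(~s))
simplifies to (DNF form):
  s | ~m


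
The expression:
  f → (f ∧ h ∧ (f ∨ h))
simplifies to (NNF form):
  h ∨ ¬f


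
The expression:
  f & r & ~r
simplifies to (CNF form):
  False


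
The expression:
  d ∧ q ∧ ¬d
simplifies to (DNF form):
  False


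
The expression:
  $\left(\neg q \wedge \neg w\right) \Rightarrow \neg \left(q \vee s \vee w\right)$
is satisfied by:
  {q: True, w: True, s: False}
  {q: True, s: False, w: False}
  {w: True, s: False, q: False}
  {w: False, s: False, q: False}
  {q: True, w: True, s: True}
  {q: True, s: True, w: False}
  {w: True, s: True, q: False}


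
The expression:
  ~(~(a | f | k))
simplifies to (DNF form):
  a | f | k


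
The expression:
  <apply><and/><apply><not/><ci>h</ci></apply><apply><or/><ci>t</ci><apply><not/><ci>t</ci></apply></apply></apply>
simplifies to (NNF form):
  <apply><not/><ci>h</ci></apply>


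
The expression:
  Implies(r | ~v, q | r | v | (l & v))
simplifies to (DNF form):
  q | r | v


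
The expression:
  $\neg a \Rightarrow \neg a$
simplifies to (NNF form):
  $\text{True}$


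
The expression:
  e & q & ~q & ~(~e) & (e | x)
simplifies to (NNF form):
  False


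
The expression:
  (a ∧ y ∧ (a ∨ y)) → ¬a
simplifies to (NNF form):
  ¬a ∨ ¬y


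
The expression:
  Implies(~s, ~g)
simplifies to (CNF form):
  s | ~g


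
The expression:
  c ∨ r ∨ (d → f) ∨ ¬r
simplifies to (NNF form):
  True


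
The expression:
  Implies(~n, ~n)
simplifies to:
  True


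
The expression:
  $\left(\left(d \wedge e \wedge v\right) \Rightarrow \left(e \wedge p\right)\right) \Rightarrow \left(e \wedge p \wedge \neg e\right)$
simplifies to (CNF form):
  $d \wedge e \wedge v \wedge \neg p$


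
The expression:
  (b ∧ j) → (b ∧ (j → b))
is always true.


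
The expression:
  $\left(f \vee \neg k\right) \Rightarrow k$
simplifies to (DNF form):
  $k$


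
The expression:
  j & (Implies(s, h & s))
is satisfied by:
  {j: True, h: True, s: False}
  {j: True, s: False, h: False}
  {j: True, h: True, s: True}


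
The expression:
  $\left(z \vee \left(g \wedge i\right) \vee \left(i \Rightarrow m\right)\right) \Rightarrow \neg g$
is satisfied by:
  {g: False}


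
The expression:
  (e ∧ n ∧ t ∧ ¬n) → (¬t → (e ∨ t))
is always true.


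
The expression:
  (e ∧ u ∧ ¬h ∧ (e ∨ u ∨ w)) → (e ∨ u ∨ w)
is always true.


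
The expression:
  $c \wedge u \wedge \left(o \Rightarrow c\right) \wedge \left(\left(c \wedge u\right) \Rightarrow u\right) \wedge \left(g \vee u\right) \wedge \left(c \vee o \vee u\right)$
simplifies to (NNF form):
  $c \wedge u$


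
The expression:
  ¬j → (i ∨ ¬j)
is always true.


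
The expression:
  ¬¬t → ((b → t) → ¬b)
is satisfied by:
  {t: False, b: False}
  {b: True, t: False}
  {t: True, b: False}


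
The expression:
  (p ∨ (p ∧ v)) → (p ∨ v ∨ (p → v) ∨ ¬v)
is always true.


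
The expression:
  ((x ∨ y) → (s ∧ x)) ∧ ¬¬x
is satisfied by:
  {s: True, x: True}


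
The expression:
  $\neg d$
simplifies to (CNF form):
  $\neg d$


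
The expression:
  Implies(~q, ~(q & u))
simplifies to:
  True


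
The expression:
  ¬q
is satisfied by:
  {q: False}


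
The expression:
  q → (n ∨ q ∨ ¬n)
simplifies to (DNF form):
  True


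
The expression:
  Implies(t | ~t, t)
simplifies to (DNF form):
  t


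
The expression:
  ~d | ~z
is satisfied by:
  {z: False, d: False}
  {d: True, z: False}
  {z: True, d: False}


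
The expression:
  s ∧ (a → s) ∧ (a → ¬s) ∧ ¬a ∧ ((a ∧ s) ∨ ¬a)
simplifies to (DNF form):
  s ∧ ¬a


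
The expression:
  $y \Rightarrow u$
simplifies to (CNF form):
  $u \vee \neg y$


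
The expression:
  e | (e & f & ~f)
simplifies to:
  e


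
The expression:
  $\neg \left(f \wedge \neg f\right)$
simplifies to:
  $\text{True}$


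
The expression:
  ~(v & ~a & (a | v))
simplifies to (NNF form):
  a | ~v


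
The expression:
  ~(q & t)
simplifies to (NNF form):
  ~q | ~t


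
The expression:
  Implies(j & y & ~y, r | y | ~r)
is always true.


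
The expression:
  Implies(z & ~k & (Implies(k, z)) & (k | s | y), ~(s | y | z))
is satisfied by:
  {k: True, s: False, z: False, y: False}
  {y: True, k: True, s: False, z: False}
  {k: True, s: True, z: False, y: False}
  {y: True, k: True, s: True, z: False}
  {y: False, s: False, z: False, k: False}
  {y: True, s: False, z: False, k: False}
  {s: True, y: False, z: False, k: False}
  {y: True, s: True, z: False, k: False}
  {z: True, k: True, y: False, s: False}
  {y: True, z: True, k: True, s: False}
  {z: True, k: True, s: True, y: False}
  {y: True, z: True, k: True, s: True}
  {z: True, k: False, s: False, y: False}


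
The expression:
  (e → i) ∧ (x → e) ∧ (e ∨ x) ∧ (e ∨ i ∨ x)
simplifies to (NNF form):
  e ∧ i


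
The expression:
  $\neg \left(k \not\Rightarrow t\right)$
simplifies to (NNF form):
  $t \vee \neg k$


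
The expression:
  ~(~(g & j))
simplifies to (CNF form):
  g & j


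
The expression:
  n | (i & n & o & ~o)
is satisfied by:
  {n: True}


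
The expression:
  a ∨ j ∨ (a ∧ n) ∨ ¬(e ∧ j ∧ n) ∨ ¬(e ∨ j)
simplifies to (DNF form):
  True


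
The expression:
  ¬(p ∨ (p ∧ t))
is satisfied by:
  {p: False}


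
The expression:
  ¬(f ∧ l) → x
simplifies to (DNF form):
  x ∨ (f ∧ l)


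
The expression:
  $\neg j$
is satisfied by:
  {j: False}


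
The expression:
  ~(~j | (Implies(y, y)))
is never true.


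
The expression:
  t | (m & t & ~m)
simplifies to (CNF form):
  t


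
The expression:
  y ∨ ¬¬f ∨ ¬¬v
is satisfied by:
  {y: True, v: True, f: True}
  {y: True, v: True, f: False}
  {y: True, f: True, v: False}
  {y: True, f: False, v: False}
  {v: True, f: True, y: False}
  {v: True, f: False, y: False}
  {f: True, v: False, y: False}


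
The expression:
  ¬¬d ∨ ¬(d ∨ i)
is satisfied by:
  {d: True, i: False}
  {i: False, d: False}
  {i: True, d: True}


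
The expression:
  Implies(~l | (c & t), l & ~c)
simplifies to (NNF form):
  l & (~c | ~t)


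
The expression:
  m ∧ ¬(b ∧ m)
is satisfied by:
  {m: True, b: False}


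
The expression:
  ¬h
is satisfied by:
  {h: False}


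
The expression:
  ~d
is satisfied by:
  {d: False}


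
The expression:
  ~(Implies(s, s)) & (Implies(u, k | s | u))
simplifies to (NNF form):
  False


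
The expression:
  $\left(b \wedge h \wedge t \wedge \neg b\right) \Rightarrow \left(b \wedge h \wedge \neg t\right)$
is always true.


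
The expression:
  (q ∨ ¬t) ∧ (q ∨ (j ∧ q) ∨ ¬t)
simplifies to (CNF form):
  q ∨ ¬t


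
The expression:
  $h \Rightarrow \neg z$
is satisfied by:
  {h: False, z: False}
  {z: True, h: False}
  {h: True, z: False}


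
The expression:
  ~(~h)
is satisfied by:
  {h: True}


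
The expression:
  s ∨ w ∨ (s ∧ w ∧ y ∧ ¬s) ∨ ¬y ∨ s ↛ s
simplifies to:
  s ∨ w ∨ ¬y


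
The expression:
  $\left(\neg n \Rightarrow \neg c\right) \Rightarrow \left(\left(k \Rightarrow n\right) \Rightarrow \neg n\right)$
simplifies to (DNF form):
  $\neg n$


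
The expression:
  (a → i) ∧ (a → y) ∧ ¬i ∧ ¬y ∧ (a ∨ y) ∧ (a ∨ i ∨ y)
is never true.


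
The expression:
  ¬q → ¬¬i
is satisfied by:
  {i: True, q: True}
  {i: True, q: False}
  {q: True, i: False}


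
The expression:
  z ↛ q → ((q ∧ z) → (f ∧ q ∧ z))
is always true.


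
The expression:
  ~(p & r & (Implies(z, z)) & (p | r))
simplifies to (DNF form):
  ~p | ~r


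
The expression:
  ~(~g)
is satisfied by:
  {g: True}


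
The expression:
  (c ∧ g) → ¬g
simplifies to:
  ¬c ∨ ¬g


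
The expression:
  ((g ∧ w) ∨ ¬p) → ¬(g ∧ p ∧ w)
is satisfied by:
  {p: False, g: False, w: False}
  {w: True, p: False, g: False}
  {g: True, p: False, w: False}
  {w: True, g: True, p: False}
  {p: True, w: False, g: False}
  {w: True, p: True, g: False}
  {g: True, p: True, w: False}


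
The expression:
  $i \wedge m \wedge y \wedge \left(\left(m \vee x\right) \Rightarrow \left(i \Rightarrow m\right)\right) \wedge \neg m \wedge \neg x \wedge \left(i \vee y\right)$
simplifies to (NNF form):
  $\text{False}$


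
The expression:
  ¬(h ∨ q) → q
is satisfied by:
  {q: True, h: True}
  {q: True, h: False}
  {h: True, q: False}


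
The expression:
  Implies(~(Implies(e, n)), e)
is always true.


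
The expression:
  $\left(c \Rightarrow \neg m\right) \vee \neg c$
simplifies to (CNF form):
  $\neg c \vee \neg m$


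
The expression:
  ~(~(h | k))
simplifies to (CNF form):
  h | k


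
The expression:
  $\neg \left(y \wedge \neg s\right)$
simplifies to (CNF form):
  $s \vee \neg y$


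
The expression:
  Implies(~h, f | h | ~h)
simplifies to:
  True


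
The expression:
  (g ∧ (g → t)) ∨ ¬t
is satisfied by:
  {g: True, t: False}
  {t: False, g: False}
  {t: True, g: True}


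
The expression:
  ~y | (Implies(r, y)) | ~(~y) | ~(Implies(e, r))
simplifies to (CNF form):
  True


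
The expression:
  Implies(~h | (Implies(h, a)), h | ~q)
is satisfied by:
  {h: True, q: False}
  {q: False, h: False}
  {q: True, h: True}


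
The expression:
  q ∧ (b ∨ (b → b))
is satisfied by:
  {q: True}


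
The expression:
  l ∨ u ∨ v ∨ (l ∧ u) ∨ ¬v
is always true.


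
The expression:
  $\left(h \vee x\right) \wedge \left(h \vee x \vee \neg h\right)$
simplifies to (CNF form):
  $h \vee x$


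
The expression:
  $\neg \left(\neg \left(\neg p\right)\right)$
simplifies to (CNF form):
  $\neg p$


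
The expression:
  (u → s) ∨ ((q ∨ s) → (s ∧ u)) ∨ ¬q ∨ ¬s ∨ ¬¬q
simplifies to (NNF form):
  True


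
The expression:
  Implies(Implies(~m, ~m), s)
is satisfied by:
  {s: True}


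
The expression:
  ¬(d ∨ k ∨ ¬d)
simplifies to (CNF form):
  False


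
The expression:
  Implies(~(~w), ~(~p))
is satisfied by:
  {p: True, w: False}
  {w: False, p: False}
  {w: True, p: True}


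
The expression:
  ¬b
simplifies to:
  ¬b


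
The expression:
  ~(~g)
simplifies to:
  g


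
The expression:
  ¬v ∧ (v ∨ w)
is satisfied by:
  {w: True, v: False}


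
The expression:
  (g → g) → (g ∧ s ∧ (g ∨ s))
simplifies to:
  g ∧ s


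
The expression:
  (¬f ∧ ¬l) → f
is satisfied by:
  {l: True, f: True}
  {l: True, f: False}
  {f: True, l: False}


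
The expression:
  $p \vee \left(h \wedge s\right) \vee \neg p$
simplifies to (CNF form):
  $\text{True}$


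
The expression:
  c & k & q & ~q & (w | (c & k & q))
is never true.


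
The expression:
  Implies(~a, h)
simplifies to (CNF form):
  a | h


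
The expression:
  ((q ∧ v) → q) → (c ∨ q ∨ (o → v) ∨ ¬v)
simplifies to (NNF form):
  True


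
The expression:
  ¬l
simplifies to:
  ¬l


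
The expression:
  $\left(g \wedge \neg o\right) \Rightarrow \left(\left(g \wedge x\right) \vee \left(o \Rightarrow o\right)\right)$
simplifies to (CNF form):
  $\text{True}$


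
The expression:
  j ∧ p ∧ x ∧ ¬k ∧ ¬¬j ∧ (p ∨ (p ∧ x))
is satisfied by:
  {p: True, j: True, x: True, k: False}


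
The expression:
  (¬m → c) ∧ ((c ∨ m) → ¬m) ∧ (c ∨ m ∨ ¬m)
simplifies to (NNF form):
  c ∧ ¬m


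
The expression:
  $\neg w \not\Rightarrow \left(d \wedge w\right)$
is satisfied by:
  {w: False}


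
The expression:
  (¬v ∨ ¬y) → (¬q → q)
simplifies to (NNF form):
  q ∨ (v ∧ y)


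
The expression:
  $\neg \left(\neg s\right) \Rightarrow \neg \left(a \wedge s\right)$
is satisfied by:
  {s: False, a: False}
  {a: True, s: False}
  {s: True, a: False}


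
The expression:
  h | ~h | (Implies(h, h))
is always true.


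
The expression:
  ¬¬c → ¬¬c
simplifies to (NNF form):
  True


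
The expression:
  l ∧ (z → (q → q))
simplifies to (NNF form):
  l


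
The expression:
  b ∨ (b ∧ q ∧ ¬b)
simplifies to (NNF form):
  b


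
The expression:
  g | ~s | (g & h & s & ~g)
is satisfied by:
  {g: True, s: False}
  {s: False, g: False}
  {s: True, g: True}


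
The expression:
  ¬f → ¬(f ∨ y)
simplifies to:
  f ∨ ¬y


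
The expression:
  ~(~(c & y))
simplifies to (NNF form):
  c & y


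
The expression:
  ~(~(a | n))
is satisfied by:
  {n: True, a: True}
  {n: True, a: False}
  {a: True, n: False}


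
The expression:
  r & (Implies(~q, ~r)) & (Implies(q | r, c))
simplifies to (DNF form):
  c & q & r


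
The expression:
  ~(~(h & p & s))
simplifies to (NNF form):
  h & p & s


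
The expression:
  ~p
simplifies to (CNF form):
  ~p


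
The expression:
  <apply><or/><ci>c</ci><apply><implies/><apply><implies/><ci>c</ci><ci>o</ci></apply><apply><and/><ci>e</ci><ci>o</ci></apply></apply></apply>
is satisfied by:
  {c: True, e: True, o: True}
  {c: True, e: True, o: False}
  {c: True, o: True, e: False}
  {c: True, o: False, e: False}
  {e: True, o: True, c: False}


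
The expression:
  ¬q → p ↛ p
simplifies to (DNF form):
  q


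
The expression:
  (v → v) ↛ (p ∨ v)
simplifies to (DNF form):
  ¬p ∧ ¬v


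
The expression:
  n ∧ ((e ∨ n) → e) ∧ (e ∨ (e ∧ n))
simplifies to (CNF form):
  e ∧ n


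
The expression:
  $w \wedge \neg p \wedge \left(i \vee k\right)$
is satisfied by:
  {i: True, k: True, w: True, p: False}
  {i: True, w: True, p: False, k: False}
  {k: True, w: True, p: False, i: False}


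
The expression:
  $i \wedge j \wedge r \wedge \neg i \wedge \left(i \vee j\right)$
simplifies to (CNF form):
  $\text{False}$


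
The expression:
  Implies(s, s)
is always true.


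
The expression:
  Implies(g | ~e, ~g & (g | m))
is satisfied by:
  {m: True, e: True, g: False}
  {m: True, e: False, g: False}
  {e: True, m: False, g: False}


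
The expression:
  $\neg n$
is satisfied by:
  {n: False}


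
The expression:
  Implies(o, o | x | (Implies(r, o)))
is always true.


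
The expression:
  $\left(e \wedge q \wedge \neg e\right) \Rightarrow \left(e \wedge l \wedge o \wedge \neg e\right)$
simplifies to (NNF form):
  $\text{True}$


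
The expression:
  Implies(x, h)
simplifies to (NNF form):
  h | ~x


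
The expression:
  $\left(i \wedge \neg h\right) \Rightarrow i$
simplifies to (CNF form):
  $\text{True}$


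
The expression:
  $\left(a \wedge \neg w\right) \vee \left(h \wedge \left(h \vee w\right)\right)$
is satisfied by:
  {h: True, a: True, w: False}
  {h: True, a: False, w: False}
  {h: True, w: True, a: True}
  {h: True, w: True, a: False}
  {a: True, w: False, h: False}


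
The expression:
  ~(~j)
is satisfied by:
  {j: True}


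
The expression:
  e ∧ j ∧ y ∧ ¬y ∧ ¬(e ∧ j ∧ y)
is never true.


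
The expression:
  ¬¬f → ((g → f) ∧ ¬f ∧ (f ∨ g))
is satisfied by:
  {f: False}


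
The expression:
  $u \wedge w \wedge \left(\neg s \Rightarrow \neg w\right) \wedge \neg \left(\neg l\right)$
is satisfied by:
  {s: True, u: True, w: True, l: True}


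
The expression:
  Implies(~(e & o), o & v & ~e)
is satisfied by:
  {v: True, e: True, o: True}
  {v: True, o: True, e: False}
  {e: True, o: True, v: False}


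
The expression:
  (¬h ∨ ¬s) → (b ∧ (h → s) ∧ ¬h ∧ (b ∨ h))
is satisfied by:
  {b: True, s: True, h: False}
  {b: True, s: False, h: False}
  {b: True, h: True, s: True}
  {h: True, s: True, b: False}


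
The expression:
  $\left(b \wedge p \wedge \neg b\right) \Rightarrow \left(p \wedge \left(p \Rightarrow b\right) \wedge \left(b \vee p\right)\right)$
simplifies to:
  $\text{True}$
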